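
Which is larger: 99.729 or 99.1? 99.729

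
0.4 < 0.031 False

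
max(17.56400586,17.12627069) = 17.56400586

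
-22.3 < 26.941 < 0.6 False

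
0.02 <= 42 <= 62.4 True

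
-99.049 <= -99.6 False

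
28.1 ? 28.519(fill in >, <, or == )<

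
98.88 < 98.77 False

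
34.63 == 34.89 False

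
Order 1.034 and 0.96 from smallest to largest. 0.96, 1.034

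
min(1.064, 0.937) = 0.937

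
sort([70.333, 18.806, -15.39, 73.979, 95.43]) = [-15.39, 18.806, 70.333, 73.979, 95.43]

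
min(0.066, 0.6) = 0.066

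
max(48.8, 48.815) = 48.815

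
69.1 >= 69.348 False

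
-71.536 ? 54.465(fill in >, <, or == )<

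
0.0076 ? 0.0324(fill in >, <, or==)<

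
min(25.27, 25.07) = 25.07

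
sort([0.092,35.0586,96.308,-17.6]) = [-17.6,0.092,35.0586,96.308]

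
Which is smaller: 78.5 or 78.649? 78.5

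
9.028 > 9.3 False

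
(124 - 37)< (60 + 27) False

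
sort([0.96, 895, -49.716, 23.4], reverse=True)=[895, 23.4, 0.96, -49.716]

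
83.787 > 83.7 True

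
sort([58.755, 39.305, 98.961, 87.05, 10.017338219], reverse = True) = [98.961, 87.05, 58.755, 39.305, 10.017338219]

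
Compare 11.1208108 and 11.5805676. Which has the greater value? 11.5805676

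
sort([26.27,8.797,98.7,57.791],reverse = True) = [98.7,57.791,26.27,8.797]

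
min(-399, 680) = -399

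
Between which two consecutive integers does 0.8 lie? 0 and 1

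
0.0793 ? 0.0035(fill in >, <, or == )>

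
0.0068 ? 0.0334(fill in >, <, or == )<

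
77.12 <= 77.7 True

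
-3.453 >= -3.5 True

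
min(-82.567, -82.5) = -82.567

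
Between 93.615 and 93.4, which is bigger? 93.615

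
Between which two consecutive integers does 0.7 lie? 0 and 1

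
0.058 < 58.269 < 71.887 True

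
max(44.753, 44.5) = 44.753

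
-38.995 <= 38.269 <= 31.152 False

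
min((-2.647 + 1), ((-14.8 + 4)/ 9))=-1.647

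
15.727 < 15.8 True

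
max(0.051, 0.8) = 0.8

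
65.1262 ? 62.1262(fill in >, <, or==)>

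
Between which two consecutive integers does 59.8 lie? 59 and 60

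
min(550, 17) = 17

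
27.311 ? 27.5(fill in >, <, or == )<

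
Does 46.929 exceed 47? No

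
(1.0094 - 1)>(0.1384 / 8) False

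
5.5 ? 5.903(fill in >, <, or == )<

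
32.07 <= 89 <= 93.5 True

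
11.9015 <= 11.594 False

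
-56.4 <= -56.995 False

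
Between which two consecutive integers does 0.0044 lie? 0 and 1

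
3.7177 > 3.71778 False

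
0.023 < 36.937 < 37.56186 True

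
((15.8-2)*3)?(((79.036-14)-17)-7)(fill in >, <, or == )>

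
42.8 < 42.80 False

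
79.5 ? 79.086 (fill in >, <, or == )>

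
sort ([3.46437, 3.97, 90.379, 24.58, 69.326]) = [3.46437, 3.97, 24.58, 69.326, 90.379]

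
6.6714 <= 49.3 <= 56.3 True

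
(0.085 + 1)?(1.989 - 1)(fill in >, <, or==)>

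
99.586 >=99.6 False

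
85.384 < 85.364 False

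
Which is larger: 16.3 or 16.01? 16.3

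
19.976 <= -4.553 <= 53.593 False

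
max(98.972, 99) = 99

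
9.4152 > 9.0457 True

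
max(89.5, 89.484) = 89.5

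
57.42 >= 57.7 False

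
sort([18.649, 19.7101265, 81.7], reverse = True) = [81.7, 19.7101265, 18.649]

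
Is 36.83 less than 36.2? No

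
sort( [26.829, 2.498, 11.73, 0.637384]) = [0.637384, 2.498, 11.73, 26.829]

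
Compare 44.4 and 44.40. They are equal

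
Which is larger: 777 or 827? 827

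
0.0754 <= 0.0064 False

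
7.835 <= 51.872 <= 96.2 True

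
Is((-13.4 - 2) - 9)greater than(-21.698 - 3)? Yes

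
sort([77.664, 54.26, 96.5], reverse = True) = [96.5, 77.664, 54.26]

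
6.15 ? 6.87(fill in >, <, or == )<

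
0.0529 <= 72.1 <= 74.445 True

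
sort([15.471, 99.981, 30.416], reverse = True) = [99.981, 30.416, 15.471]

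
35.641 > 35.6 True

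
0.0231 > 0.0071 True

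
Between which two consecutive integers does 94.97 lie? 94 and 95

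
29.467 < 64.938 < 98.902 True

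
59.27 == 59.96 False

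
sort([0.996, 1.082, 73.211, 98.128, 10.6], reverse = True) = [98.128, 73.211, 10.6, 1.082, 0.996]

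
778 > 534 True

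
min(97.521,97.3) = 97.3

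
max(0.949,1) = 1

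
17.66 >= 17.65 True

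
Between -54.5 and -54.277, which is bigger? -54.277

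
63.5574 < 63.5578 True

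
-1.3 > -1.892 True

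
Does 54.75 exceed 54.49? Yes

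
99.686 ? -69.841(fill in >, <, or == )>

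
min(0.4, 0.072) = 0.072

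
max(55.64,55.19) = 55.64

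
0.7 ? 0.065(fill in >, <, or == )>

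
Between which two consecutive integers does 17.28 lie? 17 and 18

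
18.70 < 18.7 False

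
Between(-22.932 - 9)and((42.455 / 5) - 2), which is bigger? ((42.455 / 5) - 2)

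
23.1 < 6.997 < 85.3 False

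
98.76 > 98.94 False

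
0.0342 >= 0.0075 True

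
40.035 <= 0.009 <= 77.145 False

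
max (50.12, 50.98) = 50.98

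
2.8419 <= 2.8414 False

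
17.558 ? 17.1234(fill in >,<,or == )>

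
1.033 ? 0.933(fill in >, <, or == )>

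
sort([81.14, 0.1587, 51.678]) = [0.1587, 51.678, 81.14]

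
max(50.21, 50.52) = 50.52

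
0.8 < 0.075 False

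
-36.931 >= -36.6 False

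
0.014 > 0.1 False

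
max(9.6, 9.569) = 9.6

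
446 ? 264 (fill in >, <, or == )>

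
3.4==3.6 False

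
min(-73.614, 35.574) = -73.614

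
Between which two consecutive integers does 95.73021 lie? 95 and 96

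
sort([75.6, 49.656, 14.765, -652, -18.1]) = [-652, -18.1, 14.765, 49.656, 75.6]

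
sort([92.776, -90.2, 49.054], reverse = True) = [92.776, 49.054, -90.2]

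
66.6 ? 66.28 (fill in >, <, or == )>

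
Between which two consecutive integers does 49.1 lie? 49 and 50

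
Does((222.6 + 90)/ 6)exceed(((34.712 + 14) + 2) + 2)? No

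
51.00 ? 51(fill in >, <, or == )==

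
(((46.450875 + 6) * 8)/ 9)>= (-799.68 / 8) True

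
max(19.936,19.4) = 19.936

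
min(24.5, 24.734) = 24.5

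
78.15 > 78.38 False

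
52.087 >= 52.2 False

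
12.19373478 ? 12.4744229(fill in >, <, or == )<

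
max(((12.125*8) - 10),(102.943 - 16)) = 87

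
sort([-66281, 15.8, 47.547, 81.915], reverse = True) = [81.915, 47.547, 15.8, -66281]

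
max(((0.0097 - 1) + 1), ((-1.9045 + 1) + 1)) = 0.0955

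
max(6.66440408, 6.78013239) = 6.78013239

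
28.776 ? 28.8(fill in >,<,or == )<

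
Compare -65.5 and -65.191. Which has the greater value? -65.191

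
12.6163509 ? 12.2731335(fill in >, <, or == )>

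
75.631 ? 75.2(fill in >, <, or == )>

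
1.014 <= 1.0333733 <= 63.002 True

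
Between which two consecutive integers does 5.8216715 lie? 5 and 6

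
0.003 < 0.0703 True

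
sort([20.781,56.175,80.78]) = [20.781,56.175,80.78]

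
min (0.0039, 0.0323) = 0.0039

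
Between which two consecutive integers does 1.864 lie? 1 and 2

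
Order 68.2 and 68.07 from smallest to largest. 68.07,68.2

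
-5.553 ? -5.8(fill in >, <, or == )>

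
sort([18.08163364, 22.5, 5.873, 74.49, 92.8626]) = [5.873, 18.08163364, 22.5, 74.49, 92.8626]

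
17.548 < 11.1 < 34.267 False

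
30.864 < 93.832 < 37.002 False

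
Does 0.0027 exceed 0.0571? No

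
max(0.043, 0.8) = 0.8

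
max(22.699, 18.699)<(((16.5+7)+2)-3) False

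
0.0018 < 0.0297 True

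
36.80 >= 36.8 True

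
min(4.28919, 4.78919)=4.28919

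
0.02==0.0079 False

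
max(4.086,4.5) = 4.5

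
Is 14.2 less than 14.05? No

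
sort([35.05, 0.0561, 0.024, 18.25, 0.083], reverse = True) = [35.05, 18.25, 0.083, 0.0561, 0.024]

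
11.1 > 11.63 False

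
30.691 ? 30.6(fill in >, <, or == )>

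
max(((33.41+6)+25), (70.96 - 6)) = 64.96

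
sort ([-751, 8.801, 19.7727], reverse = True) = [19.7727, 8.801, -751]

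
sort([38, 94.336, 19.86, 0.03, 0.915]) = [0.03, 0.915, 19.86, 38, 94.336]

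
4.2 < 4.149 False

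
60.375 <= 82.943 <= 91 True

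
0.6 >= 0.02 True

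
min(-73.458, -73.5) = -73.5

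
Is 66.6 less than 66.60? No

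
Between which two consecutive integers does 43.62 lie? 43 and 44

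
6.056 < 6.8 True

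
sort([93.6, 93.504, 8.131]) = [8.131, 93.504, 93.6]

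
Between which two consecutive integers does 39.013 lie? 39 and 40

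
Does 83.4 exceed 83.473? No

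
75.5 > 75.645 False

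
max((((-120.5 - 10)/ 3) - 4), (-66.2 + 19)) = -47.2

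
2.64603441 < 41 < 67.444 True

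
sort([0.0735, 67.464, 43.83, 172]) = [0.0735, 43.83, 67.464, 172]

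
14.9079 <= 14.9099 True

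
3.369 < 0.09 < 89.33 False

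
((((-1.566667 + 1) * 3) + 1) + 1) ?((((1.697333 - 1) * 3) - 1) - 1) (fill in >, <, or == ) >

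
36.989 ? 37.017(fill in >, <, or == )<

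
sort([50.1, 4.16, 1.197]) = [1.197, 4.16, 50.1]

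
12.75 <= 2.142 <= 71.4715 False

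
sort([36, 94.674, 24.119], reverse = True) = [94.674, 36, 24.119]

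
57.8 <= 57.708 False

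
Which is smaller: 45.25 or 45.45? 45.25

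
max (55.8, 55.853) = 55.853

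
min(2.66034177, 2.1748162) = 2.1748162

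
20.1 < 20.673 True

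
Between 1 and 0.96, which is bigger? 1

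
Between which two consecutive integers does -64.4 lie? -65 and -64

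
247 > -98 True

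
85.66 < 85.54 False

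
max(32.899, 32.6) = 32.899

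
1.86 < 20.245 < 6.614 False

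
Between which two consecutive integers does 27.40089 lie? 27 and 28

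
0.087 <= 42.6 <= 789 True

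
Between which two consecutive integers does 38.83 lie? 38 and 39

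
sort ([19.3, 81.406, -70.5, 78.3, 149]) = [-70.5, 19.3, 78.3, 81.406, 149]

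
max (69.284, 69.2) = 69.284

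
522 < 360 False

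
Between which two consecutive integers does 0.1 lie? 0 and 1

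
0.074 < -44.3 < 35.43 False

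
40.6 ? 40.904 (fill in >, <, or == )<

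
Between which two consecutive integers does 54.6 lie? 54 and 55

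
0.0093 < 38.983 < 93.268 True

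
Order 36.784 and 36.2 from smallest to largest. 36.2, 36.784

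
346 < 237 False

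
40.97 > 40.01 True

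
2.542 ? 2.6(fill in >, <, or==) <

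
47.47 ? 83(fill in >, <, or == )<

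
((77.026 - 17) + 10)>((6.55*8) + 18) False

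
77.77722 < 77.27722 False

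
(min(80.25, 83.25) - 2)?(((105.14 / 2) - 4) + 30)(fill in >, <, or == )<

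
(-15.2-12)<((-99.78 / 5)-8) False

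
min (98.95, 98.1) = 98.1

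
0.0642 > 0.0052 True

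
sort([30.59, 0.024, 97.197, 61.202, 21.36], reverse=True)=[97.197, 61.202, 30.59, 21.36, 0.024]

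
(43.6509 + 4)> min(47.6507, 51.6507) True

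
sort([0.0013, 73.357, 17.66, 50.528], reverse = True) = [73.357, 50.528, 17.66, 0.0013]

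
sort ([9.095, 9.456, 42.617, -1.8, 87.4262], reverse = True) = [87.4262, 42.617, 9.456, 9.095, -1.8]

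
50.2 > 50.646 False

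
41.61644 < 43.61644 True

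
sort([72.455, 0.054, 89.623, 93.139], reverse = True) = [93.139, 89.623, 72.455, 0.054]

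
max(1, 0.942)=1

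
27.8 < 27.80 False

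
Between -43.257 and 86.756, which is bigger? 86.756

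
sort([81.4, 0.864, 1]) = [0.864, 1, 81.4]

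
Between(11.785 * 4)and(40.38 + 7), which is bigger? (40.38 + 7)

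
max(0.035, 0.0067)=0.035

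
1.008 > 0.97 True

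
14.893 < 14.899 True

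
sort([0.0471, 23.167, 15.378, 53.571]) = [0.0471, 15.378, 23.167, 53.571]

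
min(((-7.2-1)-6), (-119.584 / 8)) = -14.948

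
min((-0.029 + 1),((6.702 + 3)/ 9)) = 0.971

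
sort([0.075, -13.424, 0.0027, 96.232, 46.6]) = [-13.424, 0.0027, 0.075, 46.6, 96.232]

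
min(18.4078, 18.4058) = 18.4058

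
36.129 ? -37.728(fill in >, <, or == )>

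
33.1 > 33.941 False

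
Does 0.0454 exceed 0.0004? Yes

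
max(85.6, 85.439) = 85.6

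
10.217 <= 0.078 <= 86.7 False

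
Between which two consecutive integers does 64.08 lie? 64 and 65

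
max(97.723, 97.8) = 97.8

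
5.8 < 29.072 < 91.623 True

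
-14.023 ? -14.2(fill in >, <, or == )>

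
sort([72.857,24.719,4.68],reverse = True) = [72.857,24.719,4.68]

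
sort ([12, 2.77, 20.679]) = [2.77, 12, 20.679]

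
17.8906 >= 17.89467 False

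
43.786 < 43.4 False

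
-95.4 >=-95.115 False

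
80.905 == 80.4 False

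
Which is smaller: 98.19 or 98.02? 98.02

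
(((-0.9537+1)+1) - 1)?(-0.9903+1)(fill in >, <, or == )>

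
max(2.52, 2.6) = 2.6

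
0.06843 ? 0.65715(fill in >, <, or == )<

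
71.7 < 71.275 False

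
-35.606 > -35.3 False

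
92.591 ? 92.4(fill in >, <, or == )>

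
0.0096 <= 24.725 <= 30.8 True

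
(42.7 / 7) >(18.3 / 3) False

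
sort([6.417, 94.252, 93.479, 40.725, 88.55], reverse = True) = [94.252, 93.479, 88.55, 40.725, 6.417]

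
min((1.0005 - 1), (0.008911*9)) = 0.0005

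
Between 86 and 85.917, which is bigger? 86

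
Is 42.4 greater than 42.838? No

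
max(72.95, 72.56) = 72.95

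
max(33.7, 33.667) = 33.7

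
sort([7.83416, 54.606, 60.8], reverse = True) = [60.8, 54.606, 7.83416]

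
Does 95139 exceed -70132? Yes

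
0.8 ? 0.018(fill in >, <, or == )>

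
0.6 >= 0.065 True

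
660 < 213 False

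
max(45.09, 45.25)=45.25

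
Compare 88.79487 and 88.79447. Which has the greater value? 88.79487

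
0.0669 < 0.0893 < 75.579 True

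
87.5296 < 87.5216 False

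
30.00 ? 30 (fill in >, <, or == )==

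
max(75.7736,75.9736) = 75.9736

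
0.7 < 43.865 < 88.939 True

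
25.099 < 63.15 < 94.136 True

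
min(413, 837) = 413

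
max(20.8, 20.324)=20.8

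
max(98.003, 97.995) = 98.003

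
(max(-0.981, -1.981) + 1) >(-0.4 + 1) False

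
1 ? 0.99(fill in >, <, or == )>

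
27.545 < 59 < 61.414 True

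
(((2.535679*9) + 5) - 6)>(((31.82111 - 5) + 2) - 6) False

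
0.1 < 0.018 False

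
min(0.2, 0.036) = 0.036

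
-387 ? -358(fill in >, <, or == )<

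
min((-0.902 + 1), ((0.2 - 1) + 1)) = 0.098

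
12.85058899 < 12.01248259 False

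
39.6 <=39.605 True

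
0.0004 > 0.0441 False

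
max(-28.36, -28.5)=-28.36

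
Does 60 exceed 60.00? No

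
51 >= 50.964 True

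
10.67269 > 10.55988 True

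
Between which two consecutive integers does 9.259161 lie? 9 and 10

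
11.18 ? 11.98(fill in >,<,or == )<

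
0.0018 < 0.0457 True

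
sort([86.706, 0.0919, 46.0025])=[0.0919, 46.0025, 86.706]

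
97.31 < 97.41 True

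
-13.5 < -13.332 True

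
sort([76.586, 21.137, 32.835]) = [21.137, 32.835, 76.586]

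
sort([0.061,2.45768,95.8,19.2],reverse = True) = [95.8,19.2,2.45768,0.061]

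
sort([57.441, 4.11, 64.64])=[4.11, 57.441, 64.64]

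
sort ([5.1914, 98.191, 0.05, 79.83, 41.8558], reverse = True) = [98.191, 79.83, 41.8558, 5.1914, 0.05]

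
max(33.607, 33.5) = 33.607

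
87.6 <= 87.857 True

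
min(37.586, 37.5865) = 37.586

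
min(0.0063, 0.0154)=0.0063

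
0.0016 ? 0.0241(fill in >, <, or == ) <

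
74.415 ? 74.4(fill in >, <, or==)>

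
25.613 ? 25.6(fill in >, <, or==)>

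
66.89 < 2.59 False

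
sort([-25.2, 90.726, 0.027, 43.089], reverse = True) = [90.726, 43.089, 0.027, -25.2]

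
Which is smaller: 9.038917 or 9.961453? 9.038917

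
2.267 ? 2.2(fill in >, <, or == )>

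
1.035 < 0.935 False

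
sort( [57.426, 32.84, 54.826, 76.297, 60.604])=[32.84, 54.826, 57.426, 60.604, 76.297]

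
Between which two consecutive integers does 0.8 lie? 0 and 1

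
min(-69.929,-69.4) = -69.929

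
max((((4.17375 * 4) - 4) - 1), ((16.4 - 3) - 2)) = 11.695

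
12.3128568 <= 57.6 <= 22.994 False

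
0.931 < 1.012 True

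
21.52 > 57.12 False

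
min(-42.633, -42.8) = -42.8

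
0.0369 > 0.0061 True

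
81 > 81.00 False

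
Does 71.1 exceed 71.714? No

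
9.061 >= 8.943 True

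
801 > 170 True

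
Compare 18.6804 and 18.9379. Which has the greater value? 18.9379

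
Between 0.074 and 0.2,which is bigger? 0.2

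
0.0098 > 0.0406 False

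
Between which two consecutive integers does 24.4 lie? 24 and 25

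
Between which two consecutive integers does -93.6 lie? -94 and -93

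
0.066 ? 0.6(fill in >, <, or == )<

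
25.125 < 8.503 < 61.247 False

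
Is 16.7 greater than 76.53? No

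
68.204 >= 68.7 False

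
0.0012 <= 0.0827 True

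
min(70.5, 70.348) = 70.348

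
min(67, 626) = 67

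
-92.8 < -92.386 True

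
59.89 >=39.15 True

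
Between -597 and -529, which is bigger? -529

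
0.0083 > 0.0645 False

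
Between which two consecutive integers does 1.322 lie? 1 and 2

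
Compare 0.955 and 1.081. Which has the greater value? 1.081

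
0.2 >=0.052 True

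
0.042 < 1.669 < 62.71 True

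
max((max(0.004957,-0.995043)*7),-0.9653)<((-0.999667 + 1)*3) False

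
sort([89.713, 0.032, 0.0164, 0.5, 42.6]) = [0.0164, 0.032, 0.5, 42.6, 89.713]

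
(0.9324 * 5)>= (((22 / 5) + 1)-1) True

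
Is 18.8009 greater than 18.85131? No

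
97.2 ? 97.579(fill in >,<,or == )<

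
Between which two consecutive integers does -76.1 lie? -77 and -76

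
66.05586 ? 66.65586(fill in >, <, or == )<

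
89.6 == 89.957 False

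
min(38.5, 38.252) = 38.252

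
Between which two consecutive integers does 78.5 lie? 78 and 79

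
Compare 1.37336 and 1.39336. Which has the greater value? 1.39336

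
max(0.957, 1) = 1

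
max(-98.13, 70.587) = 70.587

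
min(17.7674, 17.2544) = 17.2544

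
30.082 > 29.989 True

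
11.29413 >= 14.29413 False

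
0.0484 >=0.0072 True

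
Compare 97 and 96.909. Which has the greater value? 97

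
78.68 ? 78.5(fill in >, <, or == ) >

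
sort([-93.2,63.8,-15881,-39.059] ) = [-15881,-93.2,-39.059,63.8]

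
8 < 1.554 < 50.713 False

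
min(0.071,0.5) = 0.071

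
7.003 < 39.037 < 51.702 True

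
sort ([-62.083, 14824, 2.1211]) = [-62.083, 2.1211, 14824]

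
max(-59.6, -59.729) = -59.6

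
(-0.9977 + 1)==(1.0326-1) False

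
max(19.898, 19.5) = 19.898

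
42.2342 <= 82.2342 True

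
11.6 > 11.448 True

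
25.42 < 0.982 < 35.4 False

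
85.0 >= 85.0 True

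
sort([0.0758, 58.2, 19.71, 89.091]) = [0.0758, 19.71, 58.2, 89.091]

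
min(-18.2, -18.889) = -18.889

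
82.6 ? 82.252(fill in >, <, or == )>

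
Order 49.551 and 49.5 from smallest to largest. 49.5,49.551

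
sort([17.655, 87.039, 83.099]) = [17.655, 83.099, 87.039]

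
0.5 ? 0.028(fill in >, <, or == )>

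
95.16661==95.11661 False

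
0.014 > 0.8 False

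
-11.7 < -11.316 True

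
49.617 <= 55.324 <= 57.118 True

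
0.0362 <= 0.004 False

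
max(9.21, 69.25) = 69.25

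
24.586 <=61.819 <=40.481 False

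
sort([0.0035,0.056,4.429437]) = [0.0035,0.056,4.429437]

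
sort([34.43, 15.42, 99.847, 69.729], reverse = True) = [99.847, 69.729, 34.43, 15.42]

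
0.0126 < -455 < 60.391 False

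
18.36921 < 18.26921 False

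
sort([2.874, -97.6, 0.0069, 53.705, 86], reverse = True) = [86, 53.705, 2.874, 0.0069, -97.6]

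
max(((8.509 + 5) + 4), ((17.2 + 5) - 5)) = 17.509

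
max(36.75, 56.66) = 56.66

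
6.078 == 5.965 False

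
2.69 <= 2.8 True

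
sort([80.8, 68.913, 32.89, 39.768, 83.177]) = [32.89, 39.768, 68.913, 80.8, 83.177]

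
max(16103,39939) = 39939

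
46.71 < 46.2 False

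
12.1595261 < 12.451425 True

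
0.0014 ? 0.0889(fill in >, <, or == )<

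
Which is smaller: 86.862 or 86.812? 86.812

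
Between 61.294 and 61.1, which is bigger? 61.294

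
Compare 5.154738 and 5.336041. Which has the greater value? 5.336041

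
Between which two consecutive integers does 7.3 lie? 7 and 8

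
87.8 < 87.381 False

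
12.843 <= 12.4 False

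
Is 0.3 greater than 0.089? Yes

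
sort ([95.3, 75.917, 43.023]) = [43.023, 75.917, 95.3]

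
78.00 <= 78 True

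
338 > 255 True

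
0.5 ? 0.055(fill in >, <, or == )>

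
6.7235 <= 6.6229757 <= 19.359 False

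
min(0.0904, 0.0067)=0.0067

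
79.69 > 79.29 True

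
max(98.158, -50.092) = 98.158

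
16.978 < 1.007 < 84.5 False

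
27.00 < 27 False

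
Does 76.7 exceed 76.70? No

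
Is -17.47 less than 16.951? Yes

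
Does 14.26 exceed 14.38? No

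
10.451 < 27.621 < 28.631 True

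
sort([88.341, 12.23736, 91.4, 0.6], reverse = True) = [91.4, 88.341, 12.23736, 0.6]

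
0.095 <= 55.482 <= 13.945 False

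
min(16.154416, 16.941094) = 16.154416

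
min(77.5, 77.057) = 77.057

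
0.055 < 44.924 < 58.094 True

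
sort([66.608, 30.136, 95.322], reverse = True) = [95.322, 66.608, 30.136]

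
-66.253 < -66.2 True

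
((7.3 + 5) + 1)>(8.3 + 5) False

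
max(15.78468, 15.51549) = 15.78468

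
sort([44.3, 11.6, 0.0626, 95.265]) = [0.0626, 11.6, 44.3, 95.265]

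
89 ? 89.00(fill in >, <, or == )==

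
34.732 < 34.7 False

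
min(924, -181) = -181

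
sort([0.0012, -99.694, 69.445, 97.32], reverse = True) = [97.32, 69.445, 0.0012, -99.694]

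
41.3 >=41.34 False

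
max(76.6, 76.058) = 76.6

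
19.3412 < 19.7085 True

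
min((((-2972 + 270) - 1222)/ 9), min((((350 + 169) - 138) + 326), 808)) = -436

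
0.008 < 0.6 True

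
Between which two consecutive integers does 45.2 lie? 45 and 46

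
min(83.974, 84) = 83.974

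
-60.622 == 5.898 False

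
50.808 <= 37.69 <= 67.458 False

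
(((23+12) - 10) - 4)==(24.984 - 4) False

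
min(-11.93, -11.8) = -11.93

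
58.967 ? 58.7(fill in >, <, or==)>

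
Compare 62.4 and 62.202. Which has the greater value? 62.4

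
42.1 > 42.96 False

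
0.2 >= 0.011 True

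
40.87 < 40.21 False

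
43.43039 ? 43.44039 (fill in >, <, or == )<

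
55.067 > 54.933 True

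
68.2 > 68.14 True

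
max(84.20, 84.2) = 84.2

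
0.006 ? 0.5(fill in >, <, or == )<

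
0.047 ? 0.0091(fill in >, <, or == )>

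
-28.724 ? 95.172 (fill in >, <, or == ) <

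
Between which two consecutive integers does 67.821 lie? 67 and 68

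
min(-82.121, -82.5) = -82.5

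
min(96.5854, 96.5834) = 96.5834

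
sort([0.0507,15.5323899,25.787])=[0.0507,15.5323899,25.787]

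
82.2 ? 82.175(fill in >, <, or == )>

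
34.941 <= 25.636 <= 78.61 False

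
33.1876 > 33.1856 True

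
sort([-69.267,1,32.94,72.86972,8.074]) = [-69.267,1,8.074,32.94,72.86972]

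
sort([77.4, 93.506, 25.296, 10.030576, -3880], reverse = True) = [93.506, 77.4, 25.296, 10.030576, -3880]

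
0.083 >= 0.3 False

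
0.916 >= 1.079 False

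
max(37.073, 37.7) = 37.7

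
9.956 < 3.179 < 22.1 False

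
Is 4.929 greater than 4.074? Yes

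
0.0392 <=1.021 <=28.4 True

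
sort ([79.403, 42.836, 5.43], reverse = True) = [79.403, 42.836, 5.43]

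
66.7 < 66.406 False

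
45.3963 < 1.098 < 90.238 False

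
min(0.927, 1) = 0.927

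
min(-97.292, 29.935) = -97.292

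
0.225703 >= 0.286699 False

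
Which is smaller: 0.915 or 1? 0.915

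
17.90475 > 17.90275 True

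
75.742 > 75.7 True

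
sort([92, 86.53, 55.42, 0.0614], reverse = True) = [92, 86.53, 55.42, 0.0614]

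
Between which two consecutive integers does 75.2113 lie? 75 and 76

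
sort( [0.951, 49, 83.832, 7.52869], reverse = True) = [83.832, 49, 7.52869, 0.951]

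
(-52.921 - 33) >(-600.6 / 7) False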